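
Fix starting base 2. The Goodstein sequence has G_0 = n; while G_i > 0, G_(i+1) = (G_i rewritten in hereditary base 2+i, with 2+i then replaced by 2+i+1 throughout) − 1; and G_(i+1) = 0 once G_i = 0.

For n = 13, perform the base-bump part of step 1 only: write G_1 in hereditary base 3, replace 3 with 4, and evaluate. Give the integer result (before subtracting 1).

(0) 13|_2 = 2^(2 + 1) + 2^2 + 1 ↦ 3^(3 + 1) + 3^3 + 1|_3 = 109 ⇒ 108
(1) 108|_3 = 3^(3 + 1) + 3^3 ↦ 4^(4 + 1) + 4^4|_4 = 1280 ⇒ 1279

1280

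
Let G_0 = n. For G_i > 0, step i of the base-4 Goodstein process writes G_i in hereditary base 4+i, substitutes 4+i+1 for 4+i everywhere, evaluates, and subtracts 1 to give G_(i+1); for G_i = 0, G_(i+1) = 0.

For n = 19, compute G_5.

69

G_0=19  [base 4] 4^2 + 3  →[4↦5]→  5^2 + 3 = 28  −1 ⇒ G_1=27
G_1=27  [base 5] 5^2 + 2  →[5↦6]→  6^2 + 2 = 38  −1 ⇒ G_2=37
G_2=37  [base 6] 6^2 + 1  →[6↦7]→  7^2 + 1 = 50  −1 ⇒ G_3=49
G_3=49  [base 7] 7^2  →[7↦8]→  8^2 = 64  −1 ⇒ G_4=63
G_4=63  [base 8] 7·8 + 7  →[8↦9]→  7·9 + 7 = 70  −1 ⇒ G_5=69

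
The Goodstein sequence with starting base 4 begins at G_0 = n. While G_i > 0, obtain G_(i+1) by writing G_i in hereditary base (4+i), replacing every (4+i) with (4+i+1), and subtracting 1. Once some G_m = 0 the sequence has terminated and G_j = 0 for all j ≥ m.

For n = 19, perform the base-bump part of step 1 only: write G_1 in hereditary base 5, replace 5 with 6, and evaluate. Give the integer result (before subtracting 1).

38

[0] 19 ≡ 4^2 + 3 (base 4). Lift 5: 28. −1: 27.
[1] 27 ≡ 5^2 + 2 (base 5). Lift 6: 38. −1: 37.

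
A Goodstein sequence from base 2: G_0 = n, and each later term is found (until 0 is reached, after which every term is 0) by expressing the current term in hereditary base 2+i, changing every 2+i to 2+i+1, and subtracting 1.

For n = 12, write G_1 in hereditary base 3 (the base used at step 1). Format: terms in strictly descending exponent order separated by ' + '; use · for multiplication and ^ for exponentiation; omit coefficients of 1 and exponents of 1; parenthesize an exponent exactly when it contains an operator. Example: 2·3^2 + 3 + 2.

[0] 12 ≡ 2^(2 + 1) + 2^2 (base 2). Lift 3: 108. −1: 107.
[1] 107 ≡ 3^(3 + 1) + 2·3^2 + 2·3 + 2 (base 3). Lift 4: 1066. −1: 1065.

3^(3 + 1) + 2·3^2 + 2·3 + 2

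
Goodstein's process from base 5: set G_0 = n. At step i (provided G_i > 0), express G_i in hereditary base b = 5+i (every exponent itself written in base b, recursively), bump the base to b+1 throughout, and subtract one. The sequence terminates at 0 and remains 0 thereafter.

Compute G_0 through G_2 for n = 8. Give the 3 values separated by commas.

8, 8, 8

base 5: 8 = 5 + 3; at 6: 6 + 3 = 9; next = 8
base 6: 8 = 6 + 2; at 7: 7 + 2 = 9; next = 8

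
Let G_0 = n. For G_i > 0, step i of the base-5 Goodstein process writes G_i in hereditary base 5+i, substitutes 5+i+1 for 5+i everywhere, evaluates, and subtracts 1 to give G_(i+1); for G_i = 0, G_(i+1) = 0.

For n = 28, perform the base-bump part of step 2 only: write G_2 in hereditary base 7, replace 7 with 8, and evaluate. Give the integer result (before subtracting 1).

65

28 —HB5→ 5^2 + 3 —bump→ 6^2 + 3 = 39 —(−1)→ 38
38 —HB6→ 6^2 + 2 —bump→ 7^2 + 2 = 51 —(−1)→ 50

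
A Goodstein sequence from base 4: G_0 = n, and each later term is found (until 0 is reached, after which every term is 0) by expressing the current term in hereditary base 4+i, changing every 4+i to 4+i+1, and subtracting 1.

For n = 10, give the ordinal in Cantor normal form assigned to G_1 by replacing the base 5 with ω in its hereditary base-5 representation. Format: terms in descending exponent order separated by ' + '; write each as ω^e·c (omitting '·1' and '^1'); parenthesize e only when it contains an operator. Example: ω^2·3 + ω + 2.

G_0=10  [base 4] 2·4 + 2  →[4↦5]→  2·5 + 2 = 12  −1 ⇒ G_1=11
G_1=11  [base 5] 2·5 + 1  →[5↦6]→  2·6 + 1 = 13  −1 ⇒ G_2=12

ω·2 + 1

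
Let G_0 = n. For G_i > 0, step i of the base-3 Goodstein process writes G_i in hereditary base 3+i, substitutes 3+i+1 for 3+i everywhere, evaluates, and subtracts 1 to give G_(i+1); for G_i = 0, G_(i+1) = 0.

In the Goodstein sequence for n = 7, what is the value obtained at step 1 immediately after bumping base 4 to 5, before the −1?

10

G_0=7  [base 3] 2·3 + 1  →[3↦4]→  2·4 + 1 = 9  −1 ⇒ G_1=8
G_1=8  [base 4] 2·4  →[4↦5]→  2·5 = 10  −1 ⇒ G_2=9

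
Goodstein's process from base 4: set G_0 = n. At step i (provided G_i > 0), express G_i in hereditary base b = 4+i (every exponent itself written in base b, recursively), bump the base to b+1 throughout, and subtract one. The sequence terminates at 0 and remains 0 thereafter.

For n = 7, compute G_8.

3

base 4: 7 = 4 + 3; at 5: 5 + 3 = 8; next = 7
base 5: 7 = 5 + 2; at 6: 6 + 2 = 8; next = 7
base 6: 7 = 6 + 1; at 7: 7 + 1 = 8; next = 7
base 7: 7 = 7; at 8: 8 = 8; next = 7
base 8: 7 = 7; at 9: 7 = 7; next = 6
base 9: 6 = 6; at 10: 6 = 6; next = 5
base 10: 5 = 5; at 11: 5 = 5; next = 4
base 11: 4 = 4; at 12: 4 = 4; next = 3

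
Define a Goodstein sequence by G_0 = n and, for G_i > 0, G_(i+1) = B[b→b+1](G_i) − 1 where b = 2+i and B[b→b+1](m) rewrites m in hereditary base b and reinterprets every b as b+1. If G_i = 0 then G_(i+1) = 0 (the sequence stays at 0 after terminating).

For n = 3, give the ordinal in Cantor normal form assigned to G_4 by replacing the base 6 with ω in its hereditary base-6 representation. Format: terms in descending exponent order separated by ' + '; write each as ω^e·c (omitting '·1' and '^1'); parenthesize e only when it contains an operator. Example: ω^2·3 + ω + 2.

1

G_0=3  [base 2] 2 + 1  →[2↦3]→  3 + 1 = 4  −1 ⇒ G_1=3
G_1=3  [base 3] 3  →[3↦4]→  4 = 4  −1 ⇒ G_2=3
G_2=3  [base 4] 3  →[4↦5]→  3 = 3  −1 ⇒ G_3=2
G_3=2  [base 5] 2  →[5↦6]→  2 = 2  −1 ⇒ G_4=1
G_4=1  [base 6] 1  →[6↦7]→  1 = 1  −1 ⇒ G_5=0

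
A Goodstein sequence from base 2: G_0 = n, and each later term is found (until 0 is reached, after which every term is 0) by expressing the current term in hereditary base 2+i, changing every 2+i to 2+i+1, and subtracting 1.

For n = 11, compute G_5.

5764801

base 2: 11 = 2^(2 + 1) + 2 + 1; at 3: 3^(3 + 1) + 3 + 1 = 85; next = 84
base 3: 84 = 3^(3 + 1) + 3; at 4: 4^(4 + 1) + 4 = 1028; next = 1027
base 4: 1027 = 4^(4 + 1) + 3; at 5: 5^(5 + 1) + 3 = 15628; next = 15627
base 5: 15627 = 5^(5 + 1) + 2; at 6: 6^(6 + 1) + 2 = 279938; next = 279937
base 6: 279937 = 6^(6 + 1) + 1; at 7: 7^(7 + 1) + 1 = 5764802; next = 5764801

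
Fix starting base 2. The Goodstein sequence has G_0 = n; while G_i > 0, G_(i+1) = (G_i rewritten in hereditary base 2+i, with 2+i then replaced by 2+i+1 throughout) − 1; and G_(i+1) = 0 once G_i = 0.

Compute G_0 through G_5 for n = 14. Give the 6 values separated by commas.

14, 110, 1281, 18750, 326591, 5862840

G_0=14  [base 2] 2^(2 + 1) + 2^2 + 2  →[2↦3]→  3^(3 + 1) + 3^3 + 3 = 111  −1 ⇒ G_1=110
G_1=110  [base 3] 3^(3 + 1) + 3^3 + 2  →[3↦4]→  4^(4 + 1) + 4^4 + 2 = 1282  −1 ⇒ G_2=1281
G_2=1281  [base 4] 4^(4 + 1) + 4^4 + 1  →[4↦5]→  5^(5 + 1) + 5^5 + 1 = 18751  −1 ⇒ G_3=18750
G_3=18750  [base 5] 5^(5 + 1) + 5^5  →[5↦6]→  6^(6 + 1) + 6^6 = 326592  −1 ⇒ G_4=326591
G_4=326591  [base 6] 6^(6 + 1) + 5·6^5 + 5·6^4 + 5·6^3 + 5·6^2 + 5·6 + 5  →[6↦7]→  7^(7 + 1) + 5·7^5 + 5·7^4 + 5·7^3 + 5·7^2 + 5·7 + 5 = 5862841  −1 ⇒ G_5=5862840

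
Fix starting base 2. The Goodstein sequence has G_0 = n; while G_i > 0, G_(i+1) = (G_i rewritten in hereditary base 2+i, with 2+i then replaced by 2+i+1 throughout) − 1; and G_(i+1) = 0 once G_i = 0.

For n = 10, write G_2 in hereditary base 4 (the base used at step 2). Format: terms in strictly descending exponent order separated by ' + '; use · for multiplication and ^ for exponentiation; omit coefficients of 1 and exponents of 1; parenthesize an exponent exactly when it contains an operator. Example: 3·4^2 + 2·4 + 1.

4^(4 + 1) + 1

G_0=10  [base 2] 2^(2 + 1) + 2  →[2↦3]→  3^(3 + 1) + 3 = 84  −1 ⇒ G_1=83
G_1=83  [base 3] 3^(3 + 1) + 2  →[3↦4]→  4^(4 + 1) + 2 = 1026  −1 ⇒ G_2=1025
G_2=1025  [base 4] 4^(4 + 1) + 1  →[4↦5]→  5^(5 + 1) + 1 = 15626  −1 ⇒ G_3=15625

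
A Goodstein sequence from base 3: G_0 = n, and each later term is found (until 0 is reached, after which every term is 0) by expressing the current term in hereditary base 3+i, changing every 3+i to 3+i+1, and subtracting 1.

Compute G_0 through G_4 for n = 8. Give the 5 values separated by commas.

8, 9, 10, 11, 11

8 —HB3→ 2·3 + 2 —bump→ 2·4 + 2 = 10 —(−1)→ 9
9 —HB4→ 2·4 + 1 —bump→ 2·5 + 1 = 11 —(−1)→ 10
10 —HB5→ 2·5 —bump→ 2·6 = 12 —(−1)→ 11
11 —HB6→ 6 + 5 —bump→ 7 + 5 = 12 —(−1)→ 11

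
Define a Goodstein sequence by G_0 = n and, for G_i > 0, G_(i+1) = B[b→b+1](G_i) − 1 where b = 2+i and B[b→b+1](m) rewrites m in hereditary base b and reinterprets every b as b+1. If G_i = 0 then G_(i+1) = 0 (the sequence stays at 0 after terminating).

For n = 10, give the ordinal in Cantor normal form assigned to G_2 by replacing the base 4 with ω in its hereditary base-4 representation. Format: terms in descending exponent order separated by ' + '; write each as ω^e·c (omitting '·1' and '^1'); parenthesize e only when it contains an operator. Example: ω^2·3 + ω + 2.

ω^(ω + 1) + 1

base 2: 10 = 2^(2 + 1) + 2; at 3: 3^(3 + 1) + 3 = 84; next = 83
base 3: 83 = 3^(3 + 1) + 2; at 4: 4^(4 + 1) + 2 = 1026; next = 1025
base 4: 1025 = 4^(4 + 1) + 1; at 5: 5^(5 + 1) + 1 = 15626; next = 15625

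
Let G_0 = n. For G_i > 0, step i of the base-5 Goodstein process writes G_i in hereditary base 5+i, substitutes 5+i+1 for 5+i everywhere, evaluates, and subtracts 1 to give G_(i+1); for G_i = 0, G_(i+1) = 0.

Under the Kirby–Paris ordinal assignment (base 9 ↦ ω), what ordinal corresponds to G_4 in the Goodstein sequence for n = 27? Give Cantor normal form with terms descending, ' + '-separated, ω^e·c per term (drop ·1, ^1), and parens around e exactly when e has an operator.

ω·7 + 6

27 —HB5→ 5^2 + 2 —bump→ 6^2 + 2 = 38 —(−1)→ 37
37 —HB6→ 6^2 + 1 —bump→ 7^2 + 1 = 50 —(−1)→ 49
49 —HB7→ 7^2 —bump→ 8^2 = 64 —(−1)→ 63
63 —HB8→ 7·8 + 7 —bump→ 7·9 + 7 = 70 —(−1)→ 69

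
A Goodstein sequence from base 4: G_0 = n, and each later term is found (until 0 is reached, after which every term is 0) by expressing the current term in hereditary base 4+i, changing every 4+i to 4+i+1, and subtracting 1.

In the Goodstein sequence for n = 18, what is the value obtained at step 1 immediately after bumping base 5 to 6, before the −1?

37

step 0: 18 = 4^2 + 2; sub 5 for 4: 5^2 + 2; = 27; G_1 = 27−1 = 26
step 1: 26 = 5^2 + 1; sub 6 for 5: 6^2 + 1; = 37; G_2 = 37−1 = 36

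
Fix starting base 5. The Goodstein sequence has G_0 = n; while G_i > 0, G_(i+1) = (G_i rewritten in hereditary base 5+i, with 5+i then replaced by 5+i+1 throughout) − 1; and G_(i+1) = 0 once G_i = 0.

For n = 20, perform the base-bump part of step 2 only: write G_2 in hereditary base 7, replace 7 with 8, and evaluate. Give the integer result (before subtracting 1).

i=0: 20 = 4·5 (b=5); 5→6: 4·6 = 24; 24−1 = 23
i=1: 23 = 3·6 + 5 (b=6); 6→7: 3·7 + 5 = 26; 26−1 = 25

28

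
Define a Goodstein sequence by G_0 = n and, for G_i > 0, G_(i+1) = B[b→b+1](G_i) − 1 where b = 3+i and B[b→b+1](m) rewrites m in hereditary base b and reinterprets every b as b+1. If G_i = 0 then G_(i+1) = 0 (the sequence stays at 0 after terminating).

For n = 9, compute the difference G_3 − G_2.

2

base 3: 9 = 3^2; at 4: 4^2 = 16; next = 15
base 4: 15 = 3·4 + 3; at 5: 3·5 + 3 = 18; next = 17
base 5: 17 = 3·5 + 2; at 6: 3·6 + 2 = 20; next = 19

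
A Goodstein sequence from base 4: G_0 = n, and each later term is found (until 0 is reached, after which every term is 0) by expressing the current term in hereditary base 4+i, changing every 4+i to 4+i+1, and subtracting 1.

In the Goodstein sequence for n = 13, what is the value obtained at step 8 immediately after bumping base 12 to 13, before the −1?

base 4: 13 = 3·4 + 1; at 5: 3·5 + 1 = 16; next = 15
base 5: 15 = 3·5; at 6: 3·6 = 18; next = 17
base 6: 17 = 2·6 + 5; at 7: 2·7 + 5 = 19; next = 18
base 7: 18 = 2·7 + 4; at 8: 2·8 + 4 = 20; next = 19
base 8: 19 = 2·8 + 3; at 9: 2·9 + 3 = 21; next = 20
base 9: 20 = 2·9 + 2; at 10: 2·10 + 2 = 22; next = 21
base 10: 21 = 2·10 + 1; at 11: 2·11 + 1 = 23; next = 22
base 11: 22 = 2·11; at 12: 2·12 = 24; next = 23
base 12: 23 = 12 + 11; at 13: 13 + 11 = 24; next = 23

24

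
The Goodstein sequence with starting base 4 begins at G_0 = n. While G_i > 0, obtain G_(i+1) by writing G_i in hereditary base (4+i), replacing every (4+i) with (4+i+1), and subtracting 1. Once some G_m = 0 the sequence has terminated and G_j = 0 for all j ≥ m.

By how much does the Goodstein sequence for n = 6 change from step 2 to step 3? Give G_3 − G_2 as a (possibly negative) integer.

G_0 = 6. HB_4(6) = 4 + 2. Bump = 7. G_1 = 6.
G_1 = 6. HB_5(6) = 5 + 1. Bump = 7. G_2 = 6.
G_2 = 6. HB_6(6) = 6. Bump = 7. G_3 = 6.

0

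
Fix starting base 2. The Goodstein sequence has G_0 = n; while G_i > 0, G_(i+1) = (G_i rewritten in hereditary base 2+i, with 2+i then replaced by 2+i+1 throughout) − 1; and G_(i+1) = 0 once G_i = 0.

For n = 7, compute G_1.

30

(0) 7|_2 = 2^2 + 2 + 1 ↦ 3^3 + 3 + 1|_3 = 31 ⇒ 30
(1) 30|_3 = 3^3 + 3 ↦ 4^4 + 4|_4 = 260 ⇒ 259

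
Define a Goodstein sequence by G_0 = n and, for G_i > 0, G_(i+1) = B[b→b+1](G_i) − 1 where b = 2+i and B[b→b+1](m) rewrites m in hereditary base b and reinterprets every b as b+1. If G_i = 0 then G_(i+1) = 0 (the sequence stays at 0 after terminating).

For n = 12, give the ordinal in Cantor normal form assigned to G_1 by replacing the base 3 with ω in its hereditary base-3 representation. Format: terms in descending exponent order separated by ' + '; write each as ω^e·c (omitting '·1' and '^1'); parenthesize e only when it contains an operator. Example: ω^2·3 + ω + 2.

(0) 12|_2 = 2^(2 + 1) + 2^2 ↦ 3^(3 + 1) + 3^3|_3 = 108 ⇒ 107
(1) 107|_3 = 3^(3 + 1) + 2·3^2 + 2·3 + 2 ↦ 4^(4 + 1) + 2·4^2 + 2·4 + 2|_4 = 1066 ⇒ 1065

ω^(ω + 1) + ω^2·2 + ω·2 + 2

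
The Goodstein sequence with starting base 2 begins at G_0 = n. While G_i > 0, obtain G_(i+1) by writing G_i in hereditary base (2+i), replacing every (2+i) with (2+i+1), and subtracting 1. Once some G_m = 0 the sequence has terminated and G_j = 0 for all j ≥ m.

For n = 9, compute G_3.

9842

base 2: 9 = 2^(2 + 1) + 1; at 3: 3^(3 + 1) + 1 = 82; next = 81
base 3: 81 = 3^(3 + 1); at 4: 4^(4 + 1) = 1024; next = 1023
base 4: 1023 = 3·4^4 + 3·4^3 + 3·4^2 + 3·4 + 3; at 5: 3·5^5 + 3·5^3 + 3·5^2 + 3·5 + 3 = 9843; next = 9842
base 5: 9842 = 3·5^5 + 3·5^3 + 3·5^2 + 3·5 + 2; at 6: 3·6^6 + 3·6^3 + 3·6^2 + 3·6 + 2 = 140744; next = 140743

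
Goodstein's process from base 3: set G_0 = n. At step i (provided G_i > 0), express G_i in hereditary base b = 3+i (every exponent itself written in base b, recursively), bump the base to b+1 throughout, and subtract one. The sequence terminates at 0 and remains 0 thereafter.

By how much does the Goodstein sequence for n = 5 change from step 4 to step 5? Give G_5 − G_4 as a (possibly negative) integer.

[0] 5 ≡ 3 + 2 (base 3). Lift 4: 6. −1: 5.
[1] 5 ≡ 4 + 1 (base 4). Lift 5: 6. −1: 5.
[2] 5 ≡ 5 (base 5). Lift 6: 6. −1: 5.
[3] 5 ≡ 5 (base 6). Lift 7: 5. −1: 4.
[4] 4 ≡ 4 (base 7). Lift 8: 4. −1: 3.

-1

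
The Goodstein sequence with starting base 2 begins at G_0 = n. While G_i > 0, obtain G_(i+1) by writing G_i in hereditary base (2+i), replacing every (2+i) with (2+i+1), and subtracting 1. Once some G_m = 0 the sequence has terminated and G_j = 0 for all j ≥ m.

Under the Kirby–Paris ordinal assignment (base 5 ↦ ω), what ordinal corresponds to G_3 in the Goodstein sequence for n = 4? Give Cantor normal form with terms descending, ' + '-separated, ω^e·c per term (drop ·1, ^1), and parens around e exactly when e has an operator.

4 —HB2→ 2^2 —bump→ 3^3 = 27 —(−1)→ 26
26 —HB3→ 2·3^2 + 2·3 + 2 —bump→ 2·4^2 + 2·4 + 2 = 42 —(−1)→ 41
41 —HB4→ 2·4^2 + 2·4 + 1 —bump→ 2·5^2 + 2·5 + 1 = 61 —(−1)→ 60
60 —HB5→ 2·5^2 + 2·5 —bump→ 2·6^2 + 2·6 = 84 —(−1)→ 83

ω^2·2 + ω·2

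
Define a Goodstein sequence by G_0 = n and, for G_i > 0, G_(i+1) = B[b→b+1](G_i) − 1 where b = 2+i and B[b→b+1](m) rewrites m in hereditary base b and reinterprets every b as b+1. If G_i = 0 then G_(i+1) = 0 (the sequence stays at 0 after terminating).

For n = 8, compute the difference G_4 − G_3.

(0) 8|_2 = 2^(2 + 1) ↦ 3^(3 + 1)|_3 = 81 ⇒ 80
(1) 80|_3 = 2·3^3 + 2·3^2 + 2·3 + 2 ↦ 2·4^4 + 2·4^2 + 2·4 + 2|_4 = 554 ⇒ 553
(2) 553|_4 = 2·4^4 + 2·4^2 + 2·4 + 1 ↦ 2·5^5 + 2·5^2 + 2·5 + 1|_5 = 6311 ⇒ 6310
(3) 6310|_5 = 2·5^5 + 2·5^2 + 2·5 ↦ 2·6^6 + 2·6^2 + 2·6|_6 = 93396 ⇒ 93395

87085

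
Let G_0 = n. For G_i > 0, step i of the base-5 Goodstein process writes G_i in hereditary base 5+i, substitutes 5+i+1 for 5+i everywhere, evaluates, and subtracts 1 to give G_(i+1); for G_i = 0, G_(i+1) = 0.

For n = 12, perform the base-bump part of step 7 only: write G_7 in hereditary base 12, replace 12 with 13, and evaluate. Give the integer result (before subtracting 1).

(0) 12|_5 = 2·5 + 2 ↦ 2·6 + 2|_6 = 14 ⇒ 13
(1) 13|_6 = 2·6 + 1 ↦ 2·7 + 1|_7 = 15 ⇒ 14
(2) 14|_7 = 2·7 ↦ 2·8|_8 = 16 ⇒ 15
(3) 15|_8 = 8 + 7 ↦ 9 + 7|_9 = 16 ⇒ 15
(4) 15|_9 = 9 + 6 ↦ 10 + 6|_10 = 16 ⇒ 15
(5) 15|_10 = 10 + 5 ↦ 11 + 5|_11 = 16 ⇒ 15
(6) 15|_11 = 11 + 4 ↦ 12 + 4|_12 = 16 ⇒ 15
(7) 15|_12 = 12 + 3 ↦ 13 + 3|_13 = 16 ⇒ 15

16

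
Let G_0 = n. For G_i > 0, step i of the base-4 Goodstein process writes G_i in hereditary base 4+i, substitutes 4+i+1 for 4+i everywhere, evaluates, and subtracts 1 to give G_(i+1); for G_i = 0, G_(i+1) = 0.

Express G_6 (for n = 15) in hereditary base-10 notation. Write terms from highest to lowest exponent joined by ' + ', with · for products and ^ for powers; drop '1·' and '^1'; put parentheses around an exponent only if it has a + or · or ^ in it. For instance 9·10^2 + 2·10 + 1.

2·10 + 5

base 4: 15 = 3·4 + 3; at 5: 3·5 + 3 = 18; next = 17
base 5: 17 = 3·5 + 2; at 6: 3·6 + 2 = 20; next = 19
base 6: 19 = 3·6 + 1; at 7: 3·7 + 1 = 22; next = 21
base 7: 21 = 3·7; at 8: 3·8 = 24; next = 23
base 8: 23 = 2·8 + 7; at 9: 2·9 + 7 = 25; next = 24
base 9: 24 = 2·9 + 6; at 10: 2·10 + 6 = 26; next = 25
base 10: 25 = 2·10 + 5; at 11: 2·11 + 5 = 27; next = 26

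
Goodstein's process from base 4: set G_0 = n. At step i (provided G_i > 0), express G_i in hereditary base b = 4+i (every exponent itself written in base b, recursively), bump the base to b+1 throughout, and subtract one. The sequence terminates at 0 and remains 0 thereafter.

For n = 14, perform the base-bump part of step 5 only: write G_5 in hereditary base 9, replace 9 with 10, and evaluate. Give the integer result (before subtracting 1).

base 4: 14 = 3·4 + 2; at 5: 3·5 + 2 = 17; next = 16
base 5: 16 = 3·5 + 1; at 6: 3·6 + 1 = 19; next = 18
base 6: 18 = 3·6; at 7: 3·7 = 21; next = 20
base 7: 20 = 2·7 + 6; at 8: 2·8 + 6 = 22; next = 21
base 8: 21 = 2·8 + 5; at 9: 2·9 + 5 = 23; next = 22

24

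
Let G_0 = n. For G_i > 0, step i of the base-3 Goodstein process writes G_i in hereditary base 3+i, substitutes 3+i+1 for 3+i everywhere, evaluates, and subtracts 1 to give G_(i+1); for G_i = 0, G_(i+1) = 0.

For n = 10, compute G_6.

36

(0) 10|_3 = 3^2 + 1 ↦ 4^2 + 1|_4 = 17 ⇒ 16
(1) 16|_4 = 4^2 ↦ 5^2|_5 = 25 ⇒ 24
(2) 24|_5 = 4·5 + 4 ↦ 4·6 + 4|_6 = 28 ⇒ 27
(3) 27|_6 = 4·6 + 3 ↦ 4·7 + 3|_7 = 31 ⇒ 30
(4) 30|_7 = 4·7 + 2 ↦ 4·8 + 2|_8 = 34 ⇒ 33
(5) 33|_8 = 4·8 + 1 ↦ 4·9 + 1|_9 = 37 ⇒ 36
(6) 36|_9 = 4·9 ↦ 4·10|_10 = 40 ⇒ 39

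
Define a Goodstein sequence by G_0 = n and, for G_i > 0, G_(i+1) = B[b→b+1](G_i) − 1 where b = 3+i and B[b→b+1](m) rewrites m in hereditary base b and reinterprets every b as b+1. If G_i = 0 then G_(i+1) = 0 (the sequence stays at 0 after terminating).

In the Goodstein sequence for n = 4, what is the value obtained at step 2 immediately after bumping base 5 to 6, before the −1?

step 0: 4 = 3 + 1; sub 4 for 3: 4 + 1; = 5; G_1 = 5−1 = 4
step 1: 4 = 4; sub 5 for 4: 5; = 5; G_2 = 5−1 = 4
step 2: 4 = 4; sub 6 for 5: 4; = 4; G_3 = 4−1 = 3

4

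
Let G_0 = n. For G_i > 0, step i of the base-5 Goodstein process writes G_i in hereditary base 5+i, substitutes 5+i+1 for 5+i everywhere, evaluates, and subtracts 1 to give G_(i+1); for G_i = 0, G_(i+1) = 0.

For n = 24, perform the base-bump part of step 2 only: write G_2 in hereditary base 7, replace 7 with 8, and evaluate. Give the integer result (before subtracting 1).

24 —HB5→ 4·5 + 4 —bump→ 4·6 + 4 = 28 —(−1)→ 27
27 —HB6→ 4·6 + 3 —bump→ 4·7 + 3 = 31 —(−1)→ 30
30 —HB7→ 4·7 + 2 —bump→ 4·8 + 2 = 34 —(−1)→ 33

34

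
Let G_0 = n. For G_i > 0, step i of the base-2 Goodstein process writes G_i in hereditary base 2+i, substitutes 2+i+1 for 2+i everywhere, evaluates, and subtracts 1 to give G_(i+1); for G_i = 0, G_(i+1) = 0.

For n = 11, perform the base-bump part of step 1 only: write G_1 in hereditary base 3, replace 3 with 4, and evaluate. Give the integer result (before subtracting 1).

1028

11 —HB2→ 2^(2 + 1) + 2 + 1 —bump→ 3^(3 + 1) + 3 + 1 = 85 —(−1)→ 84
84 —HB3→ 3^(3 + 1) + 3 —bump→ 4^(4 + 1) + 4 = 1028 —(−1)→ 1027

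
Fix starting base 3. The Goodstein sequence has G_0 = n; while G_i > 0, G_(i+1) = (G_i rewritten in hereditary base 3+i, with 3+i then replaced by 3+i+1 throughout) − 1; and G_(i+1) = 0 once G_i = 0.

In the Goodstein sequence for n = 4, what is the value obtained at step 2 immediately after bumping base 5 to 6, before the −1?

G_0 = 4. HB_3(4) = 3 + 1. Bump = 5. G_1 = 4.
G_1 = 4. HB_4(4) = 4. Bump = 5. G_2 = 4.
G_2 = 4. HB_5(4) = 4. Bump = 4. G_3 = 3.

4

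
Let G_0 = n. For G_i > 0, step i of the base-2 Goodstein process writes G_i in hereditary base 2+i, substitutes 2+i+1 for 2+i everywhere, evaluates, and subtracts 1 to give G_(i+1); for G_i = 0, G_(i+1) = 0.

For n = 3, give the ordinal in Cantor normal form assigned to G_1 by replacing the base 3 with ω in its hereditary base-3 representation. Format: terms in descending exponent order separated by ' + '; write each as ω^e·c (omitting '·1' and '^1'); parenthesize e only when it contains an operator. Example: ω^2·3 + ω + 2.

ω

(0) 3|_2 = 2 + 1 ↦ 3 + 1|_3 = 4 ⇒ 3
(1) 3|_3 = 3 ↦ 4|_4 = 4 ⇒ 3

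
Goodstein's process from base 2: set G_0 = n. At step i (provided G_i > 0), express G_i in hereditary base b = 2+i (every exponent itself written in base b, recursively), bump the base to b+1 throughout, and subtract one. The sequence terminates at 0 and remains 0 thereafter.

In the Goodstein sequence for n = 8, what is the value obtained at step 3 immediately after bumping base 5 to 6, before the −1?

93396

base 2: 8 = 2^(2 + 1); at 3: 3^(3 + 1) = 81; next = 80
base 3: 80 = 2·3^3 + 2·3^2 + 2·3 + 2; at 4: 2·4^4 + 2·4^2 + 2·4 + 2 = 554; next = 553
base 4: 553 = 2·4^4 + 2·4^2 + 2·4 + 1; at 5: 2·5^5 + 2·5^2 + 2·5 + 1 = 6311; next = 6310
base 5: 6310 = 2·5^5 + 2·5^2 + 2·5; at 6: 2·6^6 + 2·6^2 + 2·6 = 93396; next = 93395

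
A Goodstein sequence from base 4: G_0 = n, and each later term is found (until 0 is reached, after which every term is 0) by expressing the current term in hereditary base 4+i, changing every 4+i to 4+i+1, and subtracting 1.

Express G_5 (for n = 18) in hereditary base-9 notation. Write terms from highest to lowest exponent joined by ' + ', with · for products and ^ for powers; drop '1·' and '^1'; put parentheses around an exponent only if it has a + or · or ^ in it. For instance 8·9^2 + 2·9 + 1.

(0) 18|_4 = 4^2 + 2 ↦ 5^2 + 2|_5 = 27 ⇒ 26
(1) 26|_5 = 5^2 + 1 ↦ 6^2 + 1|_6 = 37 ⇒ 36
(2) 36|_6 = 6^2 ↦ 7^2|_7 = 49 ⇒ 48
(3) 48|_7 = 6·7 + 6 ↦ 6·8 + 6|_8 = 54 ⇒ 53
(4) 53|_8 = 6·8 + 5 ↦ 6·9 + 5|_9 = 59 ⇒ 58
(5) 58|_9 = 6·9 + 4 ↦ 6·10 + 4|_10 = 64 ⇒ 63

6·9 + 4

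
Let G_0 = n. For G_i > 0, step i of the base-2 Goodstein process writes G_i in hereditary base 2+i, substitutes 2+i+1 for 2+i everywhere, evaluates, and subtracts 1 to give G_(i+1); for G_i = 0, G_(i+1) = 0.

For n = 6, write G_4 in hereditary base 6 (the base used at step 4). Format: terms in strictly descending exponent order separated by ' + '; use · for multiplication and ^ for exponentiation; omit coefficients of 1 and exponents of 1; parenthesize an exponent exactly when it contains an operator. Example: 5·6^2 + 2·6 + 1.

i=0: 6 = 2^2 + 2 (b=2); 2→3: 3^3 + 3 = 30; 30−1 = 29
i=1: 29 = 3^3 + 2 (b=3); 3→4: 4^4 + 2 = 258; 258−1 = 257
i=2: 257 = 4^4 + 1 (b=4); 4→5: 5^5 + 1 = 3126; 3126−1 = 3125
i=3: 3125 = 5^5 (b=5); 5→6: 6^6 = 46656; 46656−1 = 46655

5·6^5 + 5·6^4 + 5·6^3 + 5·6^2 + 5·6 + 5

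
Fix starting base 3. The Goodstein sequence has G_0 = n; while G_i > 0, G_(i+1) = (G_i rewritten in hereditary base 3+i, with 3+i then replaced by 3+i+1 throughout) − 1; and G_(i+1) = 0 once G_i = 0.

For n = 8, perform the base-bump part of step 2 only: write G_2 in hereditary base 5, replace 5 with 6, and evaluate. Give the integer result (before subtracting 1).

12

i=0: 8 = 2·3 + 2 (b=3); 3→4: 2·4 + 2 = 10; 10−1 = 9
i=1: 9 = 2·4 + 1 (b=4); 4→5: 2·5 + 1 = 11; 11−1 = 10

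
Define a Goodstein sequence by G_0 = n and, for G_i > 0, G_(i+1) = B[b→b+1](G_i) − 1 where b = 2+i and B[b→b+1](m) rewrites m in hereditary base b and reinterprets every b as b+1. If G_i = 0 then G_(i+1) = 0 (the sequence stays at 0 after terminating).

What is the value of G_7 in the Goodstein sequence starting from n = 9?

G_0 = 9. HB_2(9) = 2^(2 + 1) + 1. Bump = 82. G_1 = 81.
G_1 = 81. HB_3(81) = 3^(3 + 1). Bump = 1024. G_2 = 1023.
G_2 = 1023. HB_4(1023) = 3·4^4 + 3·4^3 + 3·4^2 + 3·4 + 3. Bump = 9843. G_3 = 9842.
G_3 = 9842. HB_5(9842) = 3·5^5 + 3·5^3 + 3·5^2 + 3·5 + 2. Bump = 140744. G_4 = 140743.
G_4 = 140743. HB_6(140743) = 3·6^6 + 3·6^3 + 3·6^2 + 3·6 + 1. Bump = 2471827. G_5 = 2471826.
G_5 = 2471826. HB_7(2471826) = 3·7^7 + 3·7^3 + 3·7^2 + 3·7. Bump = 50333400. G_6 = 50333399.
G_6 = 50333399. HB_8(50333399) = 3·8^8 + 3·8^3 + 3·8^2 + 2·8 + 7. Bump = 1162263922. G_7 = 1162263921.

1162263921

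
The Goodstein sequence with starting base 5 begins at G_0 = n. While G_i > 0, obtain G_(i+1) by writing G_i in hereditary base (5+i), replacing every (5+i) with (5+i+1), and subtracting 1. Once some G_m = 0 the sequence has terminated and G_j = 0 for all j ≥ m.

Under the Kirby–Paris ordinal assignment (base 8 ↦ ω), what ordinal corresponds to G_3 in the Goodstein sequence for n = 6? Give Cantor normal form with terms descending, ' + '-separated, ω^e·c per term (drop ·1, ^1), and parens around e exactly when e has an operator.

5

G_0 = 6. HB_5(6) = 5 + 1. Bump = 7. G_1 = 6.
G_1 = 6. HB_6(6) = 6. Bump = 7. G_2 = 6.
G_2 = 6. HB_7(6) = 6. Bump = 6. G_3 = 5.
G_3 = 5. HB_8(5) = 5. Bump = 5. G_4 = 4.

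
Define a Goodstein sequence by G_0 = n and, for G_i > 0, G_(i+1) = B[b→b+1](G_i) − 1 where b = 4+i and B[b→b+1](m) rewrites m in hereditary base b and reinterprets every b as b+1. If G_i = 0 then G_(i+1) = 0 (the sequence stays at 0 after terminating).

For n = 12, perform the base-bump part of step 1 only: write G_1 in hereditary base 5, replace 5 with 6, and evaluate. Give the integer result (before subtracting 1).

base 4: 12 = 3·4; at 5: 3·5 = 15; next = 14
base 5: 14 = 2·5 + 4; at 6: 2·6 + 4 = 16; next = 15

16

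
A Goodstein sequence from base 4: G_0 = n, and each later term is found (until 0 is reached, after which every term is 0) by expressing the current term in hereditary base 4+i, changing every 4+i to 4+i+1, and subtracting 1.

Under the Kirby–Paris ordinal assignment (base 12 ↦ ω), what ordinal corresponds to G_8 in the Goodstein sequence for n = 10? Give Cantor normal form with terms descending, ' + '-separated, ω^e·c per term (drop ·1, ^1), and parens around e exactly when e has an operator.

step 0: 10 = 2·4 + 2; sub 5 for 4: 2·5 + 2; = 12; G_1 = 12−1 = 11
step 1: 11 = 2·5 + 1; sub 6 for 5: 2·6 + 1; = 13; G_2 = 13−1 = 12
step 2: 12 = 2·6; sub 7 for 6: 2·7; = 14; G_3 = 14−1 = 13
step 3: 13 = 7 + 6; sub 8 for 7: 8 + 6; = 14; G_4 = 14−1 = 13
step 4: 13 = 8 + 5; sub 9 for 8: 9 + 5; = 14; G_5 = 14−1 = 13
step 5: 13 = 9 + 4; sub 10 for 9: 10 + 4; = 14; G_6 = 14−1 = 13
step 6: 13 = 10 + 3; sub 11 for 10: 11 + 3; = 14; G_7 = 14−1 = 13
step 7: 13 = 11 + 2; sub 12 for 11: 12 + 2; = 14; G_8 = 14−1 = 13
step 8: 13 = 12 + 1; sub 13 for 12: 13 + 1; = 14; G_9 = 14−1 = 13

ω + 1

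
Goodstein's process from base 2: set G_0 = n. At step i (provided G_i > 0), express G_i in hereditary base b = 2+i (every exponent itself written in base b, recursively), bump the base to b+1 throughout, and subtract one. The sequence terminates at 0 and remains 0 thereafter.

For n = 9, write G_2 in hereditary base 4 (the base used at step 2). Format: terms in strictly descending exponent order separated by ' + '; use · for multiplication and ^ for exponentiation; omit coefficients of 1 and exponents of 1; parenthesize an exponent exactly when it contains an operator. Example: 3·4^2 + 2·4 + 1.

base 2: 9 = 2^(2 + 1) + 1; at 3: 3^(3 + 1) + 1 = 82; next = 81
base 3: 81 = 3^(3 + 1); at 4: 4^(4 + 1) = 1024; next = 1023
base 4: 1023 = 3·4^4 + 3·4^3 + 3·4^2 + 3·4 + 3; at 5: 3·5^5 + 3·5^3 + 3·5^2 + 3·5 + 3 = 9843; next = 9842

3·4^4 + 3·4^3 + 3·4^2 + 3·4 + 3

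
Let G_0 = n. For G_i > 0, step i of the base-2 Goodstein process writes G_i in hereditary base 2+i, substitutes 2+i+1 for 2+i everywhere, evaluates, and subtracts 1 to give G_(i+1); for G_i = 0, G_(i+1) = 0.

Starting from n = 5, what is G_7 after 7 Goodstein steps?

base 2: 5 = 2^2 + 1; at 3: 3^3 + 1 = 28; next = 27
base 3: 27 = 3^3; at 4: 4^4 = 256; next = 255
base 4: 255 = 3·4^3 + 3·4^2 + 3·4 + 3; at 5: 3·5^3 + 3·5^2 + 3·5 + 3 = 468; next = 467
base 5: 467 = 3·5^3 + 3·5^2 + 3·5 + 2; at 6: 3·6^3 + 3·6^2 + 3·6 + 2 = 776; next = 775
base 6: 775 = 3·6^3 + 3·6^2 + 3·6 + 1; at 7: 3·7^3 + 3·7^2 + 3·7 + 1 = 1198; next = 1197
base 7: 1197 = 3·7^3 + 3·7^2 + 3·7; at 8: 3·8^3 + 3·8^2 + 3·8 = 1752; next = 1751
base 8: 1751 = 3·8^3 + 3·8^2 + 2·8 + 7; at 9: 3·9^3 + 3·9^2 + 2·9 + 7 = 2455; next = 2454

2454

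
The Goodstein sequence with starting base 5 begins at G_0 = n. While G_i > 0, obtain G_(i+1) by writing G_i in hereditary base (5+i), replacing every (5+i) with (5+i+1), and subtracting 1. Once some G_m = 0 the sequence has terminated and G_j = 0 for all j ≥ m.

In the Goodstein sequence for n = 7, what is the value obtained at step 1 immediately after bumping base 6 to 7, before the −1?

i=0: 7 = 5 + 2 (b=5); 5→6: 6 + 2 = 8; 8−1 = 7
i=1: 7 = 6 + 1 (b=6); 6→7: 7 + 1 = 8; 8−1 = 7

8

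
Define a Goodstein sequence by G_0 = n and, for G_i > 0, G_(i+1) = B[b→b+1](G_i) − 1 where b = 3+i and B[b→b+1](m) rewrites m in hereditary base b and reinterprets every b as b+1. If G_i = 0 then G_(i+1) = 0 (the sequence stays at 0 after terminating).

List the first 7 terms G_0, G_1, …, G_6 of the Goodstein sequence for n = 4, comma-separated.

4, 4, 4, 3, 2, 1, 0

i=0: 4 = 3 + 1 (b=3); 3→4: 4 + 1 = 5; 5−1 = 4
i=1: 4 = 4 (b=4); 4→5: 5 = 5; 5−1 = 4
i=2: 4 = 4 (b=5); 5→6: 4 = 4; 4−1 = 3
i=3: 3 = 3 (b=6); 6→7: 3 = 3; 3−1 = 2
i=4: 2 = 2 (b=7); 7→8: 2 = 2; 2−1 = 1
i=5: 1 = 1 (b=8); 8→9: 1 = 1; 1−1 = 0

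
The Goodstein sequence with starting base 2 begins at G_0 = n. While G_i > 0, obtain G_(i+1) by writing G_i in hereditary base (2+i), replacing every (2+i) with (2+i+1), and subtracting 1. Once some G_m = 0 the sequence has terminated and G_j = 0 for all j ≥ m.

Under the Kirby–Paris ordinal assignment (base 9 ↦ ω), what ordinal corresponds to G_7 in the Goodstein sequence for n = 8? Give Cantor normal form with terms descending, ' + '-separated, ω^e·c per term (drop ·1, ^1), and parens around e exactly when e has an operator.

G_0 = 8. HB_2(8) = 2^(2 + 1). Bump = 81. G_1 = 80.
G_1 = 80. HB_3(80) = 2·3^3 + 2·3^2 + 2·3 + 2. Bump = 554. G_2 = 553.
G_2 = 553. HB_4(553) = 2·4^4 + 2·4^2 + 2·4 + 1. Bump = 6311. G_3 = 6310.
G_3 = 6310. HB_5(6310) = 2·5^5 + 2·5^2 + 2·5. Bump = 93396. G_4 = 93395.
G_4 = 93395. HB_6(93395) = 2·6^6 + 2·6^2 + 6 + 5. Bump = 1647196. G_5 = 1647195.
G_5 = 1647195. HB_7(1647195) = 2·7^7 + 2·7^2 + 7 + 4. Bump = 33554572. G_6 = 33554571.
G_6 = 33554571. HB_8(33554571) = 2·8^8 + 2·8^2 + 8 + 3. Bump = 774841152. G_7 = 774841151.
G_7 = 774841151. HB_9(774841151) = 2·9^9 + 2·9^2 + 9 + 2. Bump = 20000000212. G_8 = 20000000211.

ω^ω·2 + ω^2·2 + ω + 2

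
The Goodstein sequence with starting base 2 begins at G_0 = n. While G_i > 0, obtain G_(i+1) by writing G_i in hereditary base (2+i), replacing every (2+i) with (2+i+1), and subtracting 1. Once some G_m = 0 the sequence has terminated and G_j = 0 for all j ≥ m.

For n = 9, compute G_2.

1023

i=0: 9 = 2^(2 + 1) + 1 (b=2); 2→3: 3^(3 + 1) + 1 = 82; 82−1 = 81
i=1: 81 = 3^(3 + 1) (b=3); 3→4: 4^(4 + 1) = 1024; 1024−1 = 1023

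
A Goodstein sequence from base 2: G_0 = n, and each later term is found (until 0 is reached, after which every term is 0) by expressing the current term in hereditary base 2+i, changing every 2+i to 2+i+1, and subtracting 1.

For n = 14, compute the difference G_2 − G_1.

base 2: 14 = 2^(2 + 1) + 2^2 + 2; at 3: 3^(3 + 1) + 3^3 + 3 = 111; next = 110
base 3: 110 = 3^(3 + 1) + 3^3 + 2; at 4: 4^(4 + 1) + 4^4 + 2 = 1282; next = 1281

1171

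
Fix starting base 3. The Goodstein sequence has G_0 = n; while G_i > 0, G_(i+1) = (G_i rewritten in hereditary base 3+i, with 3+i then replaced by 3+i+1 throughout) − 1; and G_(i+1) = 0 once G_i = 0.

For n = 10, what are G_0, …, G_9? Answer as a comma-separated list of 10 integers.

10 —HB3→ 3^2 + 1 —bump→ 4^2 + 1 = 17 —(−1)→ 16
16 —HB4→ 4^2 —bump→ 5^2 = 25 —(−1)→ 24
24 —HB5→ 4·5 + 4 —bump→ 4·6 + 4 = 28 —(−1)→ 27
27 —HB6→ 4·6 + 3 —bump→ 4·7 + 3 = 31 —(−1)→ 30
30 —HB7→ 4·7 + 2 —bump→ 4·8 + 2 = 34 —(−1)→ 33
33 —HB8→ 4·8 + 1 —bump→ 4·9 + 1 = 37 —(−1)→ 36
36 —HB9→ 4·9 —bump→ 4·10 = 40 —(−1)→ 39
39 —HB10→ 3·10 + 9 —bump→ 3·11 + 9 = 42 —(−1)→ 41
41 —HB11→ 3·11 + 8 —bump→ 3·12 + 8 = 44 —(−1)→ 43

10, 16, 24, 27, 30, 33, 36, 39, 41, 43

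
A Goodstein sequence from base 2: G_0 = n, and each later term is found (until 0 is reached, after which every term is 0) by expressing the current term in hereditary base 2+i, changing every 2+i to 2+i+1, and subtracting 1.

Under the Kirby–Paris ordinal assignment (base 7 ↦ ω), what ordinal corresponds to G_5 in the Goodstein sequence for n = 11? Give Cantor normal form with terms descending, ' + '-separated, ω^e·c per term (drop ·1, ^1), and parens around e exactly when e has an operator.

ω^(ω + 1)

[0] 11 ≡ 2^(2 + 1) + 2 + 1 (base 2). Lift 3: 85. −1: 84.
[1] 84 ≡ 3^(3 + 1) + 3 (base 3). Lift 4: 1028. −1: 1027.
[2] 1027 ≡ 4^(4 + 1) + 3 (base 4). Lift 5: 15628. −1: 15627.
[3] 15627 ≡ 5^(5 + 1) + 2 (base 5). Lift 6: 279938. −1: 279937.
[4] 279937 ≡ 6^(6 + 1) + 1 (base 6). Lift 7: 5764802. −1: 5764801.
[5] 5764801 ≡ 7^(7 + 1) (base 7). Lift 8: 134217728. −1: 134217727.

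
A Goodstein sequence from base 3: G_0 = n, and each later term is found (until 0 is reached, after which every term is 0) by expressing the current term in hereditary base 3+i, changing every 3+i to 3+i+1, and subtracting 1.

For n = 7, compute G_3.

G_0 = 7. HB_3(7) = 2·3 + 1. Bump = 9. G_1 = 8.
G_1 = 8. HB_4(8) = 2·4. Bump = 10. G_2 = 9.
G_2 = 9. HB_5(9) = 5 + 4. Bump = 10. G_3 = 9.
G_3 = 9. HB_6(9) = 6 + 3. Bump = 10. G_4 = 9.

9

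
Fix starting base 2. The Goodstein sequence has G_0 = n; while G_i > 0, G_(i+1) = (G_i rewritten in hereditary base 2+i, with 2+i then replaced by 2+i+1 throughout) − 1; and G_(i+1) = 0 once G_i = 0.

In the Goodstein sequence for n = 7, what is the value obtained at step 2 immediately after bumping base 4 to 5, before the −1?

3128

base 2: 7 = 2^2 + 2 + 1; at 3: 3^3 + 3 + 1 = 31; next = 30
base 3: 30 = 3^3 + 3; at 4: 4^4 + 4 = 260; next = 259
base 4: 259 = 4^4 + 3; at 5: 5^5 + 3 = 3128; next = 3127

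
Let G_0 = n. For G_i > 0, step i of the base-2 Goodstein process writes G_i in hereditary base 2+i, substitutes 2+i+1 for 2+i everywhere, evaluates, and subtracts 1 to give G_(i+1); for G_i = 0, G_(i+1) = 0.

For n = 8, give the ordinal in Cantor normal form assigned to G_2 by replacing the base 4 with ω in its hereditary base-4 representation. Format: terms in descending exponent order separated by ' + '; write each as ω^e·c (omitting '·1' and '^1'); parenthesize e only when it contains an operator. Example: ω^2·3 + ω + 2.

8 —HB2→ 2^(2 + 1) —bump→ 3^(3 + 1) = 81 —(−1)→ 80
80 —HB3→ 2·3^3 + 2·3^2 + 2·3 + 2 —bump→ 2·4^4 + 2·4^2 + 2·4 + 2 = 554 —(−1)→ 553
553 —HB4→ 2·4^4 + 2·4^2 + 2·4 + 1 —bump→ 2·5^5 + 2·5^2 + 2·5 + 1 = 6311 —(−1)→ 6310

ω^ω·2 + ω^2·2 + ω·2 + 1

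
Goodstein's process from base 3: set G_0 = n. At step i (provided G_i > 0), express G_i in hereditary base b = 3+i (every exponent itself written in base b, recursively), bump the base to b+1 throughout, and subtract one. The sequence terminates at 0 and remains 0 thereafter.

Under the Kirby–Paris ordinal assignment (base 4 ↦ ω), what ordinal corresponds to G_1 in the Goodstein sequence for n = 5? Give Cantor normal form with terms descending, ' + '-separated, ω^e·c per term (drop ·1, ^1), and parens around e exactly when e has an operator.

ω + 1

step 0: 5 = 3 + 2; sub 4 for 3: 4 + 2; = 6; G_1 = 6−1 = 5
step 1: 5 = 4 + 1; sub 5 for 4: 5 + 1; = 6; G_2 = 6−1 = 5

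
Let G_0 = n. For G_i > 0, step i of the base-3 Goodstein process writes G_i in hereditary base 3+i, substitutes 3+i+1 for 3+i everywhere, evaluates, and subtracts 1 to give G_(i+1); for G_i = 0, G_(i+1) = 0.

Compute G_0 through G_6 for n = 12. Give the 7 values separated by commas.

12, 19, 27, 37, 49, 63, 69

G_0 = 12. HB_3(12) = 3^2 + 3. Bump = 20. G_1 = 19.
G_1 = 19. HB_4(19) = 4^2 + 3. Bump = 28. G_2 = 27.
G_2 = 27. HB_5(27) = 5^2 + 2. Bump = 38. G_3 = 37.
G_3 = 37. HB_6(37) = 6^2 + 1. Bump = 50. G_4 = 49.
G_4 = 49. HB_7(49) = 7^2. Bump = 64. G_5 = 63.
G_5 = 63. HB_8(63) = 7·8 + 7. Bump = 70. G_6 = 69.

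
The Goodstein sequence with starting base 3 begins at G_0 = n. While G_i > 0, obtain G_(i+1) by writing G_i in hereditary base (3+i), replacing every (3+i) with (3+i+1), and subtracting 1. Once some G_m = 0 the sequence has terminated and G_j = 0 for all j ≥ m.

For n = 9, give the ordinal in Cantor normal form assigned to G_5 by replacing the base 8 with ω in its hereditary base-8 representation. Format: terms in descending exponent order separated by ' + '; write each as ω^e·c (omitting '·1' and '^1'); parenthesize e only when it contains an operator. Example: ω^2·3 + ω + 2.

base 3: 9 = 3^2; at 4: 4^2 = 16; next = 15
base 4: 15 = 3·4 + 3; at 5: 3·5 + 3 = 18; next = 17
base 5: 17 = 3·5 + 2; at 6: 3·6 + 2 = 20; next = 19
base 6: 19 = 3·6 + 1; at 7: 3·7 + 1 = 22; next = 21
base 7: 21 = 3·7; at 8: 3·8 = 24; next = 23
base 8: 23 = 2·8 + 7; at 9: 2·9 + 7 = 25; next = 24

ω·2 + 7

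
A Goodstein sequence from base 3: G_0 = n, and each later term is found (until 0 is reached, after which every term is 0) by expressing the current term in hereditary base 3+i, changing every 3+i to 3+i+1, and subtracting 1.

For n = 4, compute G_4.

G_0=4  [base 3] 3 + 1  →[3↦4]→  4 + 1 = 5  −1 ⇒ G_1=4
G_1=4  [base 4] 4  →[4↦5]→  5 = 5  −1 ⇒ G_2=4
G_2=4  [base 5] 4  →[5↦6]→  4 = 4  −1 ⇒ G_3=3
G_3=3  [base 6] 3  →[6↦7]→  3 = 3  −1 ⇒ G_4=2

2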